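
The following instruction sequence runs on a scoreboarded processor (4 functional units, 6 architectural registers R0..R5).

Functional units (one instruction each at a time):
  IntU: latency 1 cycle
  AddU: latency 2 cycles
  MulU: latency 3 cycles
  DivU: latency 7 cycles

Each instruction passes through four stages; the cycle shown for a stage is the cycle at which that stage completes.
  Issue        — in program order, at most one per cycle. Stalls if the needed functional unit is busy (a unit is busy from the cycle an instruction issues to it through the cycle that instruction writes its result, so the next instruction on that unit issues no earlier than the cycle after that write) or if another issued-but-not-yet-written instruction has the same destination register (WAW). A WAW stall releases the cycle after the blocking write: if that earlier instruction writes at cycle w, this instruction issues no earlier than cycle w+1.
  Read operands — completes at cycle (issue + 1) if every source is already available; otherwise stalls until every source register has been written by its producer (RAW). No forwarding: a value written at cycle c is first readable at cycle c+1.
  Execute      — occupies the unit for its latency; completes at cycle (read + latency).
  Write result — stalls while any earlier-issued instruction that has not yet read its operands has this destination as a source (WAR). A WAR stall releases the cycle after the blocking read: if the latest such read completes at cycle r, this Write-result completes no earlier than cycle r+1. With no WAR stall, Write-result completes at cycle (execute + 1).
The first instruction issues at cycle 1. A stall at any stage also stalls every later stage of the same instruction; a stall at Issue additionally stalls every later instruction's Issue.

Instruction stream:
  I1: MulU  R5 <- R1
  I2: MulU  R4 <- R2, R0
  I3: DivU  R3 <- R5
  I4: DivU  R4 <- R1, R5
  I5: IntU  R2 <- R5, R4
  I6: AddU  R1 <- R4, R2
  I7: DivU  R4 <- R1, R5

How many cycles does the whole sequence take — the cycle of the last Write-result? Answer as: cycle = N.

cycle = 43

[I1] 1/2/5/6
[I2] 7/8/11/12  (struct: MulU busy until I1 writes@6)
[I3] 8/9/16/17
[I4] 18/19/26/27  (struct: DivU busy until I3 writes@17)
[I5] 19/28/29/30  (RAW R4: wait I4 write@27)
[I6] 20/31/33/34  (RAW R2: wait I5 write@30)
[I7] 28/35/42/43  (struct: DivU busy until I4 writes@27; RAW R1: wait I6 write@34)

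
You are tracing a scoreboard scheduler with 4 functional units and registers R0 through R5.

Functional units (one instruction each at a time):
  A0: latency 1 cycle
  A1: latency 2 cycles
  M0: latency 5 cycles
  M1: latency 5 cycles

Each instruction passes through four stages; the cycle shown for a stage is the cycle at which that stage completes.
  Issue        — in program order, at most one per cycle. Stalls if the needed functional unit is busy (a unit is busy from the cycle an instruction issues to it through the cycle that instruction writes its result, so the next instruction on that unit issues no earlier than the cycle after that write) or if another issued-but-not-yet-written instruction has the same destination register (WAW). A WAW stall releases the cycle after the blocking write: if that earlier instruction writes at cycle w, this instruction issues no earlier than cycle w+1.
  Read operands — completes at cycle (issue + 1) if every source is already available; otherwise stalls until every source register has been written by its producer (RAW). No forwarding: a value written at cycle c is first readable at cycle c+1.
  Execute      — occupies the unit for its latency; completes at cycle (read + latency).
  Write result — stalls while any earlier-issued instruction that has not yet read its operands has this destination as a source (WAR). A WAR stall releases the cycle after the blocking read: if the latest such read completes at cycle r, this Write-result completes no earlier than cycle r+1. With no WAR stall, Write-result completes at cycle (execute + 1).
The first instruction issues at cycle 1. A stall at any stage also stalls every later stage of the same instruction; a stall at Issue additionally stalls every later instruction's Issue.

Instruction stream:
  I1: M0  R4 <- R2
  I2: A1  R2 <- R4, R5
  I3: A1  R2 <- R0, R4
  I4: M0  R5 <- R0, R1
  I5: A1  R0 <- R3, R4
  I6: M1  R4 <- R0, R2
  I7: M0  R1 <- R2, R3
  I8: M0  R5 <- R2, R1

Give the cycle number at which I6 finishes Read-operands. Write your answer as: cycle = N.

cycle = 23

c1: I1→M0
c2: I1 RO; I2→A1
c7: I1 EX
c8: I1 WR R4
c9: I2 RO
c11: I2 EX
c12: I2 WR R2
c13: I3→A1
c14: I3 RO; I4→M0
c15: I4 RO
c16: I3 EX
c17: I3 WR R2
c18: I5→A1
c19: I5 RO; I6→M1
c20: I4 EX
c21: I4 WR R5; I5 EX
c22: I5 WR R0; I7→M0
c23: I6 RO; I7 RO
c28: I6 EX; I7 EX
c29: I6 WR R4; I7 WR R1
c30: I8→M0
c31: I8 RO
c36: I8 EX
c37: I8 WR R5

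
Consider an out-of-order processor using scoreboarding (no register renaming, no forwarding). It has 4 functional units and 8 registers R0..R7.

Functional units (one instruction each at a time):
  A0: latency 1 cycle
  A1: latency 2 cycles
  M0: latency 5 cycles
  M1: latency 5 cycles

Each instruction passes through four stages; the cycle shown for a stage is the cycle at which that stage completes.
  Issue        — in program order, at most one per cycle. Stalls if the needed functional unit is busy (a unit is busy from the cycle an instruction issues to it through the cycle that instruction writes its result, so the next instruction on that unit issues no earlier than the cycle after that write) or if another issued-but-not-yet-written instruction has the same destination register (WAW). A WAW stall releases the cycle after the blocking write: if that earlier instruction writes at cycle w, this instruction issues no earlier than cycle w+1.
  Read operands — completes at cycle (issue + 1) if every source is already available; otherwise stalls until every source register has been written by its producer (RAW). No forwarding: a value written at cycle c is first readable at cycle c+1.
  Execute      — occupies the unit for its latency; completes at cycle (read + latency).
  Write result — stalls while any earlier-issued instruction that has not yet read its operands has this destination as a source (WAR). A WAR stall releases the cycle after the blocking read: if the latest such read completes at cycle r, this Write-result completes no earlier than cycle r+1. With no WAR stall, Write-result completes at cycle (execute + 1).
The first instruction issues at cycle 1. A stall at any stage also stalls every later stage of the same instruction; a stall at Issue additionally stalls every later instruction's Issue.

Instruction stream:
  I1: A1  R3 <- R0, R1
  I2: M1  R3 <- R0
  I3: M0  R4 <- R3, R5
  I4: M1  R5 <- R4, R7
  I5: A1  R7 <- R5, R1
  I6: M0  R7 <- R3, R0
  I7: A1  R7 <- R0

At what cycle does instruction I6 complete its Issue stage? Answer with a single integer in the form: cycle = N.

cycle = 32

[I1] 1/2/4/5
[I2] 6/7/12/13  (WAW R3: wait I1 write@5)
[I3] 7/14/19/20  (RAW R3: wait I2 write@13)
[I4] 14/21/26/27  (struct: M1 busy until I2 writes@13; RAW R4: wait I3 write@20)
[I5] 15/28/30/31  (RAW R5: wait I4 write@27)
[I6] 32/33/38/39  (WAW R7: wait I5 write@31)
[I7] 40/41/43/44  (WAW R7: wait I6 write@39)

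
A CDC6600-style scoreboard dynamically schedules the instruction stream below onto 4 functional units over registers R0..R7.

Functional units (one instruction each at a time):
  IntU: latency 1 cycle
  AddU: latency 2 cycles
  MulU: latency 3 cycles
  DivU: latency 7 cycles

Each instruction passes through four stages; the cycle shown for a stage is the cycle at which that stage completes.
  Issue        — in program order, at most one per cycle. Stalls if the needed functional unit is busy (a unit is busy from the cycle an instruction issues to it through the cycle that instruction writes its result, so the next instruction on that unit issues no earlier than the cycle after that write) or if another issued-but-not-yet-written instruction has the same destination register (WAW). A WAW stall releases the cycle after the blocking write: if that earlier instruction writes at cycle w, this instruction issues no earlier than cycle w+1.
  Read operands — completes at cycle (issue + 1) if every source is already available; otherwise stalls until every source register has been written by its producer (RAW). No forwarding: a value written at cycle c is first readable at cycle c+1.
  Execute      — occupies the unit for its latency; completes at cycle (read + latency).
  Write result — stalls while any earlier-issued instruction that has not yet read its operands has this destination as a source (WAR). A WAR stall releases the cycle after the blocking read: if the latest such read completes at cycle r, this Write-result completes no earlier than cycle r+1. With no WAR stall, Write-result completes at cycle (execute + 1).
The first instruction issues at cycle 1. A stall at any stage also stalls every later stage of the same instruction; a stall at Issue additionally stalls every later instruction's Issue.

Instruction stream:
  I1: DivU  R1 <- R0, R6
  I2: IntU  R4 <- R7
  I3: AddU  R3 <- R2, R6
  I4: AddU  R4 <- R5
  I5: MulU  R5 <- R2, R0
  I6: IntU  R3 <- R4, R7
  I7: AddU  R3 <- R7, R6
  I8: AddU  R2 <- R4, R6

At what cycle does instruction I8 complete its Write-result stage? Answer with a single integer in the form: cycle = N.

I1: IS=1 RO=2 EX=9 WR=10
I2: IS=2 RO=3 EX=4 WR=5
I3: IS=3 RO=4 EX=6 WR=7
I4: IS=8 RO=9 EX=11 WR=12  [struct: AddU busy until I3 writes@7]
I5: IS=9 RO=10 EX=13 WR=14
I6: IS=10 RO=13 EX=14 WR=15  [RAW R4: wait I4 write@12]
I7: IS=16 RO=17 EX=19 WR=20  [WAW R3: wait I6 write@15]
I8: IS=21 RO=22 EX=24 WR=25  [struct: AddU busy until I7 writes@20]

cycle = 25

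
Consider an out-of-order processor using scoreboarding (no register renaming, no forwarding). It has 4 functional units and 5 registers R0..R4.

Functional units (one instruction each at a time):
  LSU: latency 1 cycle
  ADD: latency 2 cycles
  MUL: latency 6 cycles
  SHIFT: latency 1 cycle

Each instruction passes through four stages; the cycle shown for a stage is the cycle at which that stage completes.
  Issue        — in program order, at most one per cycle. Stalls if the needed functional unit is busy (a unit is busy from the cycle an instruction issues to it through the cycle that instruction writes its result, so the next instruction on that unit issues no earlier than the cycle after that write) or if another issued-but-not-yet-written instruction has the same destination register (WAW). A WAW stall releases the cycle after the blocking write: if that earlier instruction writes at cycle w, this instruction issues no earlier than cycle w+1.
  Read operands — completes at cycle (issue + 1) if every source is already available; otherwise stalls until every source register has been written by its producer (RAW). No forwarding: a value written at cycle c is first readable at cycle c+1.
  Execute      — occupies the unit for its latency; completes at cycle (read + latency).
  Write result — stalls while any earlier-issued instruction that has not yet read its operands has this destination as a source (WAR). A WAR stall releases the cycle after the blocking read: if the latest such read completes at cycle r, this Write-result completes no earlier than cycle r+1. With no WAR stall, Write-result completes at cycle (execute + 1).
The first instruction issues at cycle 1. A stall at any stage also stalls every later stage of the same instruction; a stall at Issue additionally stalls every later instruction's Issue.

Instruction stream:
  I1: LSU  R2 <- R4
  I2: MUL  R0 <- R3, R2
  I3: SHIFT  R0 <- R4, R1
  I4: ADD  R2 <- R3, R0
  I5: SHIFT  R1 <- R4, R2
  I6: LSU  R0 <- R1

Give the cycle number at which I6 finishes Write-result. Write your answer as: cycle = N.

cycle = 26

c1: I1 issues→LSU
c2: I1 reads; I2 issues→MUL
c3: I1 exec-done
c4: I1 writes R2
c5: I2 reads
c11: I2 exec-done
c12: I2 writes R0
c13: I3 issues→SHIFT
c14: I3 reads; I4 issues→ADD
c15: I3 exec-done
c16: I3 writes R0
c17: I4 reads; I5 issues→SHIFT
c18: I6 issues→LSU
c19: I4 exec-done
c20: I4 writes R2
c21: I5 reads
c22: I5 exec-done
c23: I5 writes R1
c24: I6 reads
c25: I6 exec-done
c26: I6 writes R0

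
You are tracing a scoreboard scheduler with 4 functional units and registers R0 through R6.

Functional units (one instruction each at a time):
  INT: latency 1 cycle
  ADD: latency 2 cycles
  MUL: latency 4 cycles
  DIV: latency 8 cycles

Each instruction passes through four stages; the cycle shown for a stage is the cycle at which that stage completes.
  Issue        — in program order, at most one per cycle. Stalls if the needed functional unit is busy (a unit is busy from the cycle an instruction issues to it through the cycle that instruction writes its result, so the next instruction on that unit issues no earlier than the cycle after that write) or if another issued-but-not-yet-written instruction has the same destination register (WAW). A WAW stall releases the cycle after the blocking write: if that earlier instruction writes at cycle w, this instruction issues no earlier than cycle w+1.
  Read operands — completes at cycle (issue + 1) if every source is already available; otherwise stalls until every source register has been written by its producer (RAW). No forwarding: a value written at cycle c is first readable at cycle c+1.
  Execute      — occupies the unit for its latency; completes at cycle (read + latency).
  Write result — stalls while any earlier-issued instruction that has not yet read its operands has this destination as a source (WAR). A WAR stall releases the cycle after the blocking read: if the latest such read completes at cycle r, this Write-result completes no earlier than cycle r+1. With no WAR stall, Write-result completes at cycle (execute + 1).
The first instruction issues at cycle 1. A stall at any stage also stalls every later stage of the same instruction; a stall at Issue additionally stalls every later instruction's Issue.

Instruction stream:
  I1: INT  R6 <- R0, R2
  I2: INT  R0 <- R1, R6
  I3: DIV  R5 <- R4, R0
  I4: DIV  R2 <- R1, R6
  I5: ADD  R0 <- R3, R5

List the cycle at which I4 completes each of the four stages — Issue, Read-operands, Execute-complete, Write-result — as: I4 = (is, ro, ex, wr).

I4 = (19, 20, 28, 29)

c1: issue I1 (INT)
c2: I1 read-ops
c3: I1 finished on INT
c4: I1→R6
c5: issue I2 (INT)
c6: I2 read-ops · issue I3 (DIV)
c7: I2 finished on INT
c8: I2→R0
c9: I3 read-ops
c17: I3 finished on DIV
c18: I3→R5
c19: issue I4 (DIV)
c20: I4 read-ops · issue I5 (ADD)
c21: I5 read-ops
c23: I5 finished on ADD
c24: I5→R0
c28: I4 finished on DIV
c29: I4→R2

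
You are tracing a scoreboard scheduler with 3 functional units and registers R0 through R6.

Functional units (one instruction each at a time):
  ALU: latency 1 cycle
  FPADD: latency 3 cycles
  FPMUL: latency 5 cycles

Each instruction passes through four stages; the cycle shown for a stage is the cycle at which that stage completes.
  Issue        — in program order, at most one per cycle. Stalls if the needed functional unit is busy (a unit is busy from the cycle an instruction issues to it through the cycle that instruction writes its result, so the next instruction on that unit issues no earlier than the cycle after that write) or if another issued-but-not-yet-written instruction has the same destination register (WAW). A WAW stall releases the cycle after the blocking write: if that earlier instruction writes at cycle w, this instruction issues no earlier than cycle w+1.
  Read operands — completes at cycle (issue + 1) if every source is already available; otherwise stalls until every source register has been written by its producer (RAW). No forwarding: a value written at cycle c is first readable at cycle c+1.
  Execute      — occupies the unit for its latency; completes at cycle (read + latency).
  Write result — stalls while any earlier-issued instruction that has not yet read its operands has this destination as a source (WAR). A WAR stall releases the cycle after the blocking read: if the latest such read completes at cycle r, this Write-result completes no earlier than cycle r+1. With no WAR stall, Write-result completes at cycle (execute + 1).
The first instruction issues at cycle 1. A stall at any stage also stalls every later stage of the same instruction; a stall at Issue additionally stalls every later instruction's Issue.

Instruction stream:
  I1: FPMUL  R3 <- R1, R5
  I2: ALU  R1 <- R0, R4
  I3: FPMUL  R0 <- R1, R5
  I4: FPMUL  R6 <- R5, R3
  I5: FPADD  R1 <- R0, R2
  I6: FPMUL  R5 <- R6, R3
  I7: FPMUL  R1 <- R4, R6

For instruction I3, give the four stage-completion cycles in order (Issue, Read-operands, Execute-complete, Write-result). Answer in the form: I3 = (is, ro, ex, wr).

I3 = (9, 10, 15, 16)

I1 -> (1, 2, 7, 8)
I2 -> (2, 3, 4, 5)
I3 -> (9, 10, 15, 16)  // struct: FPMUL busy until I1 writes@8
I4 -> (17, 18, 23, 24)  // struct: FPMUL busy until I3 writes@16
I5 -> (18, 19, 22, 23)
I6 -> (25, 26, 31, 32)  // struct: FPMUL busy until I4 writes@24
I7 -> (33, 34, 39, 40)  // struct: FPMUL busy until I6 writes@32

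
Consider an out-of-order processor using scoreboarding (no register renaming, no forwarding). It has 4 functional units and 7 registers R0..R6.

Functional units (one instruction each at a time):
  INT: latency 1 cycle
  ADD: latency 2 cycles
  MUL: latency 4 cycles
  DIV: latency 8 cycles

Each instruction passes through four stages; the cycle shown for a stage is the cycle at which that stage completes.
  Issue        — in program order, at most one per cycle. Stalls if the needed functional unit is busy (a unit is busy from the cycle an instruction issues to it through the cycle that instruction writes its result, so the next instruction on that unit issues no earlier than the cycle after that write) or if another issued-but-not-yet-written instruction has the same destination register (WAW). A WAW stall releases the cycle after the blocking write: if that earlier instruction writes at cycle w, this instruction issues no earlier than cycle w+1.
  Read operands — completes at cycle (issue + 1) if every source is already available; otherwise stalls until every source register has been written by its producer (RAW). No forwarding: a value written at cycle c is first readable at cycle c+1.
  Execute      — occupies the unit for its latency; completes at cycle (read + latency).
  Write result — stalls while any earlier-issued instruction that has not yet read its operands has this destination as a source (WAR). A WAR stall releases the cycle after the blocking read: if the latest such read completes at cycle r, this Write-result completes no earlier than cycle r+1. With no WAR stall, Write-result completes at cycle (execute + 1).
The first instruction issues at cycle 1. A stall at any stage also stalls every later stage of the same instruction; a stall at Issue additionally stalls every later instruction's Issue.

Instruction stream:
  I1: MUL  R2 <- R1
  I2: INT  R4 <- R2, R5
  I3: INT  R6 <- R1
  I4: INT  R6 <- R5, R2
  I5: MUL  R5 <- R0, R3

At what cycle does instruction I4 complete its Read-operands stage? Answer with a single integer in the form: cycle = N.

cycle = 16

c1: I1 issues→MUL
c2: I1 reads | I2 issues→INT
c6: I1 exec-done
c7: I1 writes R2
c8: I2 reads
c9: I2 exec-done
c10: I2 writes R4
c11: I3 issues→INT
c12: I3 reads
c13: I3 exec-done
c14: I3 writes R6
c15: I4 issues→INT
c16: I4 reads | I5 issues→MUL
c17: I4 exec-done | I5 reads
c18: I4 writes R6
c21: I5 exec-done
c22: I5 writes R5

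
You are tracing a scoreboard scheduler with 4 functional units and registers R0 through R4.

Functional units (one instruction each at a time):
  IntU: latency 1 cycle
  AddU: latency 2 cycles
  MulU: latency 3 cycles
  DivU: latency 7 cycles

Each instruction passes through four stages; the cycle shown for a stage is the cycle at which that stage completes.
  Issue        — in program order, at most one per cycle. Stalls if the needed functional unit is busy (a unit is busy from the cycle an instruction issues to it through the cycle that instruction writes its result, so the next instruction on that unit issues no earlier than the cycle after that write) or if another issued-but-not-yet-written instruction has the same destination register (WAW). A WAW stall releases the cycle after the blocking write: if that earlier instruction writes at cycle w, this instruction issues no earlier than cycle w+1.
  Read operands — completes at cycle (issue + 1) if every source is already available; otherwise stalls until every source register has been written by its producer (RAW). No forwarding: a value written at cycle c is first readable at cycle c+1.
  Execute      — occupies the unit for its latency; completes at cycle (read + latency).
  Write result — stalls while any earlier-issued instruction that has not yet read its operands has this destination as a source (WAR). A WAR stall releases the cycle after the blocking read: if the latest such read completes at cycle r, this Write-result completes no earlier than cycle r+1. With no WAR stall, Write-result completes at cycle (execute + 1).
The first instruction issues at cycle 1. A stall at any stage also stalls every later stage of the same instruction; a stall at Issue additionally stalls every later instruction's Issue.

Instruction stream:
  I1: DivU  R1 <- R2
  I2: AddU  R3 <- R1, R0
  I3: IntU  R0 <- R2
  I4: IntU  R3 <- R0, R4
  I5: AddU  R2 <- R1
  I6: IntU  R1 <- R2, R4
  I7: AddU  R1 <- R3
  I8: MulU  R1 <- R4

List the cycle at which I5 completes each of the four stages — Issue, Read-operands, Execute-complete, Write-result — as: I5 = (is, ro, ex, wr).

[I1] 1/2/9/10
[I2] 2/11/13/14  (RAW R1: wait I1 write@10)
[I3] 3/4/5/12  (WAR R0: wait I2 read@11)
[I4] 15/16/17/18  (WAW R3: wait I2 write@14)
[I5] 16/17/19/20
[I6] 19/21/22/23  (struct: IntU busy until I4 writes@18; RAW R2: wait I5 write@20)
[I7] 24/25/27/28  (WAW R1: wait I6 write@23)
[I8] 29/30/33/34  (WAW R1: wait I7 write@28)

I5 = (16, 17, 19, 20)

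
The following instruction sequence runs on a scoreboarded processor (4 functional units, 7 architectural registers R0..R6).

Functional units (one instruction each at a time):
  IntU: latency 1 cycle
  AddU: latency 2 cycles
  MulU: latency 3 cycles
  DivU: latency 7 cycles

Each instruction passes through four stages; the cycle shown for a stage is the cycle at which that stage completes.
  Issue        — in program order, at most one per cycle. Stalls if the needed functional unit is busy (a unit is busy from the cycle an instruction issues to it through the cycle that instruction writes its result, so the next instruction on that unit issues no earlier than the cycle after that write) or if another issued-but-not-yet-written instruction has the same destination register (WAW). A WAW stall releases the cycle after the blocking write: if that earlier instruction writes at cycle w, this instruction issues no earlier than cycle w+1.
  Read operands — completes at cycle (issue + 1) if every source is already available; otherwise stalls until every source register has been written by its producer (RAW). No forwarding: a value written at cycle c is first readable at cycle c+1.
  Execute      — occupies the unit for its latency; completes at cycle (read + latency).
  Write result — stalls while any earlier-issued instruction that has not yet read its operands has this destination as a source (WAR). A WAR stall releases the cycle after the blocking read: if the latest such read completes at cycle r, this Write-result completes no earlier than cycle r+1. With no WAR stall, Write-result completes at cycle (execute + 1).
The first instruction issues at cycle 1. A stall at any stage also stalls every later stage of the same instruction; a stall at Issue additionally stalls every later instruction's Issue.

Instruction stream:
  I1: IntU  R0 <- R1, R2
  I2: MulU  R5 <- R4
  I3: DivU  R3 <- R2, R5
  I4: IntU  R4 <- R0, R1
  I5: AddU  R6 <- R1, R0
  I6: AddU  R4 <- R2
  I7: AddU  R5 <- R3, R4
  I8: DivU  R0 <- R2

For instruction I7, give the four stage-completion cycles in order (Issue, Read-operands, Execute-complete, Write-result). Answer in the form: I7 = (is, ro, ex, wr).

I7 = (16, 17, 19, 20)

[I1] 1/2/3/4
[I2] 2/3/6/7
[I3] 3/8/15/16  (RAW R5: wait I2 write@7)
[I4] 5/6/7/8  (struct: IntU busy until I1 writes@4)
[I5] 6/7/9/10
[I6] 11/12/14/15  (struct: AddU busy until I5 writes@10)
[I7] 16/17/19/20  (struct: AddU busy until I6 writes@15)
[I8] 17/18/25/26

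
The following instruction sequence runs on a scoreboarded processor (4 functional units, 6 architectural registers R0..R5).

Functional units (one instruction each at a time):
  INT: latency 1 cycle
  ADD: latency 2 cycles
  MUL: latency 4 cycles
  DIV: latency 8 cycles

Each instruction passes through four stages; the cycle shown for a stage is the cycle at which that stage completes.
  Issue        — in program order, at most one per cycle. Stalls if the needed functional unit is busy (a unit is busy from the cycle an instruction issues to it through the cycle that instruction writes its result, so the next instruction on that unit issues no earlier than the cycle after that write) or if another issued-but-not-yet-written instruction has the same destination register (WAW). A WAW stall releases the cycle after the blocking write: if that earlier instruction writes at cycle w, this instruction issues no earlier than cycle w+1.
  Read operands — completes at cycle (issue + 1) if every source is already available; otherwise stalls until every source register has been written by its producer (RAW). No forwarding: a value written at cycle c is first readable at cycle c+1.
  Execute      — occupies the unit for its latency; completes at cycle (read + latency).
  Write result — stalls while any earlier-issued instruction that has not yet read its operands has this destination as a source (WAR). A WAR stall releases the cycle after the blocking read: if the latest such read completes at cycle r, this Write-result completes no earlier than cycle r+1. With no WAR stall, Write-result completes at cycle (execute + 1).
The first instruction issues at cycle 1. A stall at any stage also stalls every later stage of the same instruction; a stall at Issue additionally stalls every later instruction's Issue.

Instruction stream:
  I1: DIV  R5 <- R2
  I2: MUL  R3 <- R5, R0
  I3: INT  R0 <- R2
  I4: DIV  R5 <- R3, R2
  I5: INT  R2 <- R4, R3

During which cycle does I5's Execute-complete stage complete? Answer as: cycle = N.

cycle = 19

[I1] 1/2/10/11
[I2] 2/12/16/17  (RAW R5: wait I1 write@11)
[I3] 3/4/5/13  (WAR R0: wait I2 read@12)
[I4] 12/18/26/27  (struct: DIV busy until I1 writes@11; RAW R3: wait I2 write@17)
[I5] 14/18/19/20  (struct: INT busy until I3 writes@13; RAW R3: wait I2 write@17)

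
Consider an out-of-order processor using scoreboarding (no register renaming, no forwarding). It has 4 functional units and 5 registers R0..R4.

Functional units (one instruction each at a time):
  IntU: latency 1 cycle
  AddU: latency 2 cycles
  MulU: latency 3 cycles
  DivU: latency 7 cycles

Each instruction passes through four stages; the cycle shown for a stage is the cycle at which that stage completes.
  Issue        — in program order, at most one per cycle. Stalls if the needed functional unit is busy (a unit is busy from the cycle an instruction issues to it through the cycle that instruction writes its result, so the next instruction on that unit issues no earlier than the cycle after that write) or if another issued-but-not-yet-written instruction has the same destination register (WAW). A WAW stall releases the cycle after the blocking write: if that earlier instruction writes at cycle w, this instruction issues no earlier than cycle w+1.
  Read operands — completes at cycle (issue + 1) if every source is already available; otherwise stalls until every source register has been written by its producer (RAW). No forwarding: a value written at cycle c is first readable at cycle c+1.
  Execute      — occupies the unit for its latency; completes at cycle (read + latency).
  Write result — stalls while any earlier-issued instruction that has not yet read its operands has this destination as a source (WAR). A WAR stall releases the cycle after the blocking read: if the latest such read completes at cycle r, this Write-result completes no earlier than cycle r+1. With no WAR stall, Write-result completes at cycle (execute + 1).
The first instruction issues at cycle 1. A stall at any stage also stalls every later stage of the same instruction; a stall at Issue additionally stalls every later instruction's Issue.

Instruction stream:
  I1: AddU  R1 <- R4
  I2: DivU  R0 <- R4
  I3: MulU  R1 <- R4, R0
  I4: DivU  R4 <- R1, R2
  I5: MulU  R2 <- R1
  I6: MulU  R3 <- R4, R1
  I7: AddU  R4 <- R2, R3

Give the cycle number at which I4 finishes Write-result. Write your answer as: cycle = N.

I1: IS=1 RO=2 EX=4 WR=5
I2: IS=2 RO=3 EX=10 WR=11
I3: IS=6 RO=12 EX=15 WR=16  [WAW R1: wait I1 write@5; RAW R0: wait I2 write@11]
I4: IS=12 RO=17 EX=24 WR=25  [struct: DivU busy until I2 writes@11; RAW R1: wait I3 write@16]
I5: IS=17 RO=18 EX=21 WR=22  [struct: MulU busy until I3 writes@16]
I6: IS=23 RO=26 EX=29 WR=30  [struct: MulU busy until I5 writes@22; RAW R4: wait I4 write@25]
I7: IS=26 RO=31 EX=33 WR=34  [WAW R4: wait I4 write@25; RAW R3: wait I6 write@30]

cycle = 25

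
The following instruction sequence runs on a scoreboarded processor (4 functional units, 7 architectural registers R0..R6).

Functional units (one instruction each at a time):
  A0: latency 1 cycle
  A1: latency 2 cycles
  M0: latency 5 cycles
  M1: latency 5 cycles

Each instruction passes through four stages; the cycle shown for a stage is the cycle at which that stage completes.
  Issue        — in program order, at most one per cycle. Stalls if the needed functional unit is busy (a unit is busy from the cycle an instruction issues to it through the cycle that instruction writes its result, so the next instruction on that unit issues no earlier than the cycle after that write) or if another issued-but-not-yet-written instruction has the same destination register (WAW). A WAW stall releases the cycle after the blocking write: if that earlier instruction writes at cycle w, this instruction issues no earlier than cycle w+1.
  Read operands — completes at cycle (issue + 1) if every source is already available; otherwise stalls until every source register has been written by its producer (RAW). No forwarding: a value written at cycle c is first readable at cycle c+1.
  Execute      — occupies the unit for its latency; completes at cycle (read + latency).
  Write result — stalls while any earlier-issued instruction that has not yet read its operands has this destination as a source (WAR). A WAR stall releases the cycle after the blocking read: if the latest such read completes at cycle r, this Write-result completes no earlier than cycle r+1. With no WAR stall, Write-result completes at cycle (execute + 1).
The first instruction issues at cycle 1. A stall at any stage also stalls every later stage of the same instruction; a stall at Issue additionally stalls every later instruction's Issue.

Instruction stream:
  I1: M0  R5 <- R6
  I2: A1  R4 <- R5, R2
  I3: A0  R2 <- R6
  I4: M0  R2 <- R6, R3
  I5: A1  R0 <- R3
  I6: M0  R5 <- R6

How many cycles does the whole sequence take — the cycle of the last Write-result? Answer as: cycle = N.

cycle = 26

cycle 1: I1→M0
cycle 2: I1 RO | I2→A1
cycle 3: I3→A0
cycle 4: I3 RO
cycle 5: I3 EX
cycle 7: I1 EX
cycle 8: I1 WR R5
cycle 9: I2 RO
cycle 10: I3 WR R2
cycle 11: I2 EX | I4→M0
cycle 12: I2 WR R4 | I4 RO
cycle 13: I5→A1
cycle 14: I5 RO
cycle 16: I5 EX
cycle 17: I4 EX | I5 WR R0
cycle 18: I4 WR R2
cycle 19: I6→M0
cycle 20: I6 RO
cycle 25: I6 EX
cycle 26: I6 WR R5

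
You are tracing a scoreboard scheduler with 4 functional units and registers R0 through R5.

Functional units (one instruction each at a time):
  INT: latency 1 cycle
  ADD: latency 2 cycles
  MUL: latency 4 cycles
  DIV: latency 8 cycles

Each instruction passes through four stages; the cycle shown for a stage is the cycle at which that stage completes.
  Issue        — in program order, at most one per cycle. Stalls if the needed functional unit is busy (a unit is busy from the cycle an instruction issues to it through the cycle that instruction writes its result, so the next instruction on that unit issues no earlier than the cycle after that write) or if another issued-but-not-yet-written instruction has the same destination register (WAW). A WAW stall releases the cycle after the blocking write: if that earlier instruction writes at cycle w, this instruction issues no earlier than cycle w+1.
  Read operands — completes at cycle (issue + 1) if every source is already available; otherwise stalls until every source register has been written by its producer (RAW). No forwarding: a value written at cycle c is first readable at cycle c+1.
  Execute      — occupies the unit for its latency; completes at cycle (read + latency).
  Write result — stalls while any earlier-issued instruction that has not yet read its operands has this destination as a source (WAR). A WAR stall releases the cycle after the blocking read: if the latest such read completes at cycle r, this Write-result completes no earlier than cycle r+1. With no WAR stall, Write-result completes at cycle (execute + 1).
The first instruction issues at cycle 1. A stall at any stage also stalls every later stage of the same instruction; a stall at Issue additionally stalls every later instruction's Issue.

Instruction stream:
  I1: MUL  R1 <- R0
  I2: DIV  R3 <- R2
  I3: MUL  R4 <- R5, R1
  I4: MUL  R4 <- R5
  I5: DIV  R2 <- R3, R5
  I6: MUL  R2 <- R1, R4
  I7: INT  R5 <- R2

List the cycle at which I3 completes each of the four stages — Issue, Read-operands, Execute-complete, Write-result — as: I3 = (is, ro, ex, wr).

I3 = (8, 9, 13, 14)

t=1  I1 dispatched to MUL
t=2  I1 operands ready; I2 dispatched to DIV
t=3  I2 operands ready
t=6  I1 complete
t=7  R1←I1
t=8  I3 dispatched to MUL
t=9  I3 operands ready
t=11  I2 complete
t=12  R3←I2
t=13  I3 complete
t=14  R4←I3
t=15  I4 dispatched to MUL
t=16  I4 operands ready; I5 dispatched to DIV
t=17  I5 operands ready
t=20  I4 complete
t=21  R4←I4
t=25  I5 complete
t=26  R2←I5
t=27  I6 dispatched to MUL
t=28  I6 operands ready; I7 dispatched to INT
t=32  I6 complete
t=33  R2←I6
t=34  I7 operands ready
t=35  I7 complete
t=36  R5←I7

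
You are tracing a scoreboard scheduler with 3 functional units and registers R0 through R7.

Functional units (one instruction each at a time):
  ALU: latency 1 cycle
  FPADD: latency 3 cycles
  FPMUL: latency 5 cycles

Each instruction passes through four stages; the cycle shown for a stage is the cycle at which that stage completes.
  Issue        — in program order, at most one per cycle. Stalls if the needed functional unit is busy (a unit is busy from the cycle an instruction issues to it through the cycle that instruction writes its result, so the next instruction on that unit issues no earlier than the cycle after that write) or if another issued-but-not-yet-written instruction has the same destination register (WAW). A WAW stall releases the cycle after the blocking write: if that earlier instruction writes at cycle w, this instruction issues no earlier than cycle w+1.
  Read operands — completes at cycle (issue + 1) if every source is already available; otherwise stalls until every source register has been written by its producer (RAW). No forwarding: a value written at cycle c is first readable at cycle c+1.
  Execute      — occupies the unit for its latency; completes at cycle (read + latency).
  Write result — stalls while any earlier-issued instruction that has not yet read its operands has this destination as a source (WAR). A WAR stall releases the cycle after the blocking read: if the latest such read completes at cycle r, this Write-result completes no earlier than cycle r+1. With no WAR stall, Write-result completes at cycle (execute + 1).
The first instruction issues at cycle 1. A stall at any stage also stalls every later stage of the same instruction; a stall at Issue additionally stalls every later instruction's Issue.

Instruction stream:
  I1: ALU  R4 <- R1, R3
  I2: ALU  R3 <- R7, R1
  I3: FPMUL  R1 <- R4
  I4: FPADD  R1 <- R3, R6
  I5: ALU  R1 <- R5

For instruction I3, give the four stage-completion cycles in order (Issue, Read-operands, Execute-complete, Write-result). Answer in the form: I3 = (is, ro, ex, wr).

I3 = (6, 7, 12, 13)

I1 -> (1, 2, 3, 4)
I2 -> (5, 6, 7, 8)  // struct: ALU busy until I1 writes@4
I3 -> (6, 7, 12, 13)
I4 -> (14, 15, 18, 19)  // WAW R1: wait I3 write@13
I5 -> (20, 21, 22, 23)  // WAW R1: wait I4 write@19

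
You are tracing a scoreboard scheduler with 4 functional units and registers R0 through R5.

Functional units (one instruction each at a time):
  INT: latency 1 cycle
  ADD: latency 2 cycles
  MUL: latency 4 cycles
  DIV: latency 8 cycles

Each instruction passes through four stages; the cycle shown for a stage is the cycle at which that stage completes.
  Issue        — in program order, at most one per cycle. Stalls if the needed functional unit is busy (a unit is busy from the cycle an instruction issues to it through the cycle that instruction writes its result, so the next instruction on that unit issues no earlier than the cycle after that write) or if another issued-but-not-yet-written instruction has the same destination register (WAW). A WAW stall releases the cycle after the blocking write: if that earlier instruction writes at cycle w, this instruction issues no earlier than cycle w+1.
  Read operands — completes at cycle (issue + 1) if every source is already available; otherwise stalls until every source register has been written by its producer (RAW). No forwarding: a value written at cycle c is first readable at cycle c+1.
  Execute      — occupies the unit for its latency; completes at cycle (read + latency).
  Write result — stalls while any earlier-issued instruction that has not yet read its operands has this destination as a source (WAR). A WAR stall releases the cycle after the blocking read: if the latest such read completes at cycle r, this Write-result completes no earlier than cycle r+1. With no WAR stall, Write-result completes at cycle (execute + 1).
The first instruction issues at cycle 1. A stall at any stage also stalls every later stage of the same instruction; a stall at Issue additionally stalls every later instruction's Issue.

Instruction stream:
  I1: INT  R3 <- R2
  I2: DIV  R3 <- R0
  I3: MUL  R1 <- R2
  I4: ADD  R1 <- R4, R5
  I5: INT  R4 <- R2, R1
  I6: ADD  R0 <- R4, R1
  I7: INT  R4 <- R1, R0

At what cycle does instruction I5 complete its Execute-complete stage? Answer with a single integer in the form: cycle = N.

I1 -> (1, 2, 3, 4)
I2 -> (5, 6, 14, 15)  // WAW R3: wait I1 write@4
I3 -> (6, 7, 11, 12)
I4 -> (13, 14, 16, 17)  // WAW R1: wait I3 write@12
I5 -> (14, 18, 19, 20)  // RAW R1: wait I4 write@17
I6 -> (18, 21, 23, 24)  // struct: ADD busy until I4 writes@17, RAW R4: wait I5 write@20
I7 -> (21, 25, 26, 27)  // struct: INT busy until I5 writes@20, RAW R0: wait I6 write@24

cycle = 19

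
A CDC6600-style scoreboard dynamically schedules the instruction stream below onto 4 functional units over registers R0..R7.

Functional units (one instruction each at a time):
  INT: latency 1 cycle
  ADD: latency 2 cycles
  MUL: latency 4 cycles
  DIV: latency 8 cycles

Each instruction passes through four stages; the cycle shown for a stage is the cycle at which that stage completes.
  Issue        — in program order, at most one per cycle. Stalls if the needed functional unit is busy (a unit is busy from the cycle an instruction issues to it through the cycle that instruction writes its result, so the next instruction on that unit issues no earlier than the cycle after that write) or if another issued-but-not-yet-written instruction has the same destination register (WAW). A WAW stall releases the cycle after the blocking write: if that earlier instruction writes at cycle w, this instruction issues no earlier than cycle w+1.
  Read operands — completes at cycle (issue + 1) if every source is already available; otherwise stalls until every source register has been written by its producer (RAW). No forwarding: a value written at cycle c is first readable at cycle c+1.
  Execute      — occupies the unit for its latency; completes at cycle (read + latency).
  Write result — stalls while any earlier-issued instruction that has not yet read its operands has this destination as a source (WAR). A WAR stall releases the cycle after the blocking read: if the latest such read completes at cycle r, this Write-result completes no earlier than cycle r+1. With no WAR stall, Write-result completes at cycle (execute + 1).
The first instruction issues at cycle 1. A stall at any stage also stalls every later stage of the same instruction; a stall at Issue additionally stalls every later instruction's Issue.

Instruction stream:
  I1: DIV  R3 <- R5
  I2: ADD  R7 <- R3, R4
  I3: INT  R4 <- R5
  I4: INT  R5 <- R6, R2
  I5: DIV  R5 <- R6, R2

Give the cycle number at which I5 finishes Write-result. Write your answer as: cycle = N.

cycle = 28

  I1 | 1 | 2 | 10 | 11
  I2 | 2 | 12 | 14 | 15   RAW R3: wait I1 write@11
  I3 | 3 | 4 | 5 | 13   WAR R4: wait I2 read@12
  I4 | 14 | 15 | 16 | 17   struct: INT busy until I3 writes@13
  I5 | 18 | 19 | 27 | 28   WAW R5: wait I4 write@17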